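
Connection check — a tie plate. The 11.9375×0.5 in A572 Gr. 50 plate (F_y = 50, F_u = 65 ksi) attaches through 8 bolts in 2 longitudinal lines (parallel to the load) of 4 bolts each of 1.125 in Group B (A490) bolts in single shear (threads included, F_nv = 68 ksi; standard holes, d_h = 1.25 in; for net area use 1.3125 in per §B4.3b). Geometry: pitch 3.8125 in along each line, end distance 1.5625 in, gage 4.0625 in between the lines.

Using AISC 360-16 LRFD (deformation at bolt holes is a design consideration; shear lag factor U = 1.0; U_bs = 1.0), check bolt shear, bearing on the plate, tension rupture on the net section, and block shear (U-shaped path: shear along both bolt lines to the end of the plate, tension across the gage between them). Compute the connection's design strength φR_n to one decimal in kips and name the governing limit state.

227.0 kips (net-section rupture governs)

Bolt shear: A_b = π(1.125)²/4 = 0.99402 in². φR_n = 0.75 × 68 × 0.99402 × 8 × 1 = 405.6 kips.
Bearing (0.5 in plate, F_u = 65 ksi): end bolts L_c = 1.5625 − 1.25/2 = 0.9375, R_n = min(1.2×0.9375×0.5×65, 2.4×1.125×0.5×65) = 36.563 kips/bolt; interior L_c = 3.8125 − 1.25 = 2.5625, R_n = 87.75 kips/bolt. φR_n = 0.75 × (2×36.563 + 6×87.75) = 449.7 kips.
Tension rupture (net): A_n = (11.9375 − 2×1.3125)×0.5 = 4.6563 in² (U = 1.0, A_e = A_n). φR_n = 0.75 × 65 × 4.6563 = 227.0 kips.
Block shear: shear path 2×[1.5625+3×3.8125] = 2×13 in, A_gv = 13, A_nv = 2×(13 − 3.5×1.3125)×0.5 = 8.4063 in²; tension across gage: (4.0625 − 1×1.3125)×0.5 = 1.375 in². R_n = min(0.6×65×8.4063, 0.6×50×13) + 1.0×65×1.375 = min(327.85, 390) + 89.375 = 417.23 kips. φR_n = 0.75 × 417.23 = 312.9 kips.
Governing: min(405.6, 449.7, 227.0, 312.9) = 227.0 kips → net-section rupture.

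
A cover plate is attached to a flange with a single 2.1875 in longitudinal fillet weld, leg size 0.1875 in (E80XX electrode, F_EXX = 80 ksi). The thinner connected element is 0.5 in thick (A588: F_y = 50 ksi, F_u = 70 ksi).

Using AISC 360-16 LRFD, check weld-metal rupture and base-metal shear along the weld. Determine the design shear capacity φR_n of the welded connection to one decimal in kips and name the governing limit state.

10.4 kips (weld metal governs)

Weld metal: throat = 0.707×0.1875 = 0.13256 in, L = 2.1875 in. φR_n = 0.75 × 0.6 × 80 × 0.13256 × 2.1875 = 10.4 kips.
Base metal shear (0.5 in plate): yield φR_n = 1.0×0.6×50×0.5×2.1875 = 32.8 kips; rupture φR_n = 0.75×0.6×70×0.5×2.1875 = 34.5 kips; take 32.8 kips (yield).
Governing: min(10.4, 32.8) = 10.4 kips → weld metal.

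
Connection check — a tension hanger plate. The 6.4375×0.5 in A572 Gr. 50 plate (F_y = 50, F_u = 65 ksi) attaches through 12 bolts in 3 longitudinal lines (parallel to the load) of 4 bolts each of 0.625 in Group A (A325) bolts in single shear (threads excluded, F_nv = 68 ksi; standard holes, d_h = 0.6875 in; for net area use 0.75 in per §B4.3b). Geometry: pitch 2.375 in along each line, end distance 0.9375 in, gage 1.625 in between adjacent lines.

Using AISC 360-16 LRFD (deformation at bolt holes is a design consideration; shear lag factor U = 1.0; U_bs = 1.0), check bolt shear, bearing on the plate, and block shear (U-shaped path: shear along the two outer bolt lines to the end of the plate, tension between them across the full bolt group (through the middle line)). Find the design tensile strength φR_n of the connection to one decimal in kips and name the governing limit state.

187.8 kips (bolt shear governs)

Bolt shear: A_b = π(0.625)²/4 = 0.3068 in². φR_n = 0.75 × 68 × 0.3068 × 12 × 1 = 187.8 kips.
Bearing (0.5 in plate, F_u = 65 ksi): end bolts L_c = 0.9375 − 0.6875/2 = 0.59375, R_n = min(1.2×0.59375×0.5×65, 2.4×0.625×0.5×65) = 23.156 kips/bolt; interior L_c = 2.375 − 0.6875 = 1.6875, R_n = 48.75 kips/bolt. φR_n = 0.75 × (3×23.156 + 9×48.75) = 381.2 kips.
Block shear: shear path 2×[0.9375+3×2.375] = 2×8.0625 in, A_gv = 8.0625, A_nv = 2×(8.0625 − 3.5×0.75)×0.5 = 5.4375 in²; tension across gage: (3.25 − 2×0.75)×0.5 = 0.875 in². R_n = min(0.6×65×5.4375, 0.6×50×8.0625) + 1.0×65×0.875 = min(212.06, 241.88) + 56.875 = 268.94 kips. φR_n = 0.75 × 268.94 = 201.7 kips.
Governing: min(187.8, 381.2, 201.7) = 187.8 kips → bolt shear.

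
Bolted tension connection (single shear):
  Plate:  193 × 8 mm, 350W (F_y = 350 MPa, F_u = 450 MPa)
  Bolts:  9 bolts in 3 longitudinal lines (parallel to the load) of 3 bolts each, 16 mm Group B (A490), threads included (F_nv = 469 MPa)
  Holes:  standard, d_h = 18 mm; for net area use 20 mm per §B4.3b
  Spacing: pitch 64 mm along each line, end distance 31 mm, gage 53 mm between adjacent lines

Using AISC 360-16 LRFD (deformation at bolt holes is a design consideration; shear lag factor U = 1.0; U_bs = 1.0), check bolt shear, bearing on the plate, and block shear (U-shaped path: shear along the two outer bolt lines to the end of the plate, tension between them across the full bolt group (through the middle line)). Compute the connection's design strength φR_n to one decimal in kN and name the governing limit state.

Bolt shear: A_b = π(16)²/4 = 201.06 mm². φR_n = 0.75 × 469 × 201.06 × 9 × 1 = 636.5 kN.
Bearing (8 mm plate, F_u = 450 MPa): end bolts L_c = 31 − 18/2 = 22, R_n = min(1.2×22×8×450, 2.4×16×8×450) = 95.04 kN/bolt; interior L_c = 64 − 18 = 46, R_n = 138.24 kN/bolt. φR_n = 0.75 × (3×95.04 + 6×138.24) = 835.9 kN.
Block shear: shear path 2×[31+2×64] = 2×159 mm, A_gv = 2544, A_nv = 2×(159 − 2.5×20)×8 = 1744 mm²; tension across gage: (106 − 2×20)×8 = 528 mm². R_n = min(0.6×450×1744, 0.6×350×2544) + 1.0×450×528 = min(470.88, 534.24) + 237.6 = 708.48 kN. φR_n = 0.75 × 708.48 = 531.4 kN.
Governing: min(636.5, 835.9, 531.4) = 531.4 kN → block shear.

531.4 kN (block shear governs)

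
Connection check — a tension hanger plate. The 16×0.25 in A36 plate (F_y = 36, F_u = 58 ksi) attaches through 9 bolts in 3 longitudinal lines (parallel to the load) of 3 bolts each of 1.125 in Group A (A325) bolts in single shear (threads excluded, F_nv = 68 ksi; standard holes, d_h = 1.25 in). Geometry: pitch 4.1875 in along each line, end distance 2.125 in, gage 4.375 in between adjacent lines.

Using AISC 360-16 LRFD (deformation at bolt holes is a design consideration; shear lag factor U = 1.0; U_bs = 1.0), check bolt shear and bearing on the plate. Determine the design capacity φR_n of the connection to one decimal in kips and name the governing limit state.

234.9 kips (bearing governs)

Bolt shear: A_b = π(1.125)²/4 = 0.99402 in². φR_n = 0.75 × 68 × 0.99402 × 9 × 1 = 456.3 kips.
Bearing (0.25 in plate, F_u = 58 ksi): end bolts L_c = 2.125 − 1.25/2 = 1.5, R_n = min(1.2×1.5×0.25×58, 2.4×1.125×0.25×58) = 26.1 kips/bolt; interior L_c = 4.1875 − 1.25 = 2.9375, R_n = 39.15 kips/bolt. φR_n = 0.75 × (3×26.1 + 6×39.15) = 234.9 kips.
Governing: min(456.3, 234.9) = 234.9 kips → bearing.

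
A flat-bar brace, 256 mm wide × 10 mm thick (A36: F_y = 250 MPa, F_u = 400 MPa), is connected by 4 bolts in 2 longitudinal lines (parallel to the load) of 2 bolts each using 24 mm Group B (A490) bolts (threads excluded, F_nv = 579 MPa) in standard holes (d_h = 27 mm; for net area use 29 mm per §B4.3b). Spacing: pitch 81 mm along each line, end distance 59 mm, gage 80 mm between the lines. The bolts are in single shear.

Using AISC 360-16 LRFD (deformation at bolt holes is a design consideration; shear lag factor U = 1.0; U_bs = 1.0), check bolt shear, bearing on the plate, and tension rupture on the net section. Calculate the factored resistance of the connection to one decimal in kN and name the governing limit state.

594.0 kN (net-section rupture governs)

Bolt shear: A_b = π(24)²/4 = 452.39 mm². φR_n = 0.75 × 579 × 452.39 × 4 × 1 = 785.8 kN.
Bearing (10 mm plate, F_u = 400 MPa): end bolts L_c = 59 − 27/2 = 45.5, R_n = min(1.2×45.5×10×400, 2.4×24×10×400) = 218.4 kN/bolt; interior L_c = 81 − 27 = 54, R_n = 230.4 kN/bolt. φR_n = 0.75 × (2×218.4 + 2×230.4) = 673.2 kN.
Tension rupture (net): A_n = (256 − 2×29)×10 = 1980 mm² (U = 1.0, A_e = A_n). φR_n = 0.75 × 400 × 1980 = 594.0 kN.
Governing: min(785.8, 673.2, 594.0) = 594.0 kN → net-section rupture.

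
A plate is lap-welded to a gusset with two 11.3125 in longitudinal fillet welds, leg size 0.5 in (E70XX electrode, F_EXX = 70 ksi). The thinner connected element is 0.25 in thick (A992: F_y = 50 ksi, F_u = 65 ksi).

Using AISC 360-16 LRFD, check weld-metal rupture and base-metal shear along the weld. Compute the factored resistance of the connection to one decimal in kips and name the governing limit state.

165.4 kips (base-metal shear governs)

Weld metal: throat = 0.707×0.5 = 0.3535 in, L = 2×11.3125 = 22.625 in. φR_n = 0.75 × 0.6 × 70 × 0.3535 × 22.625 = 251.9 kips.
Base metal shear (0.25 in plate): yield φR_n = 1.0×0.6×50×0.25×22.625 = 169.7 kips; rupture φR_n = 0.75×0.6×65×0.25×22.625 = 165.4 kips; take 165.4 kips (rupture).
Governing: min(251.9, 165.4) = 165.4 kips → base-metal shear.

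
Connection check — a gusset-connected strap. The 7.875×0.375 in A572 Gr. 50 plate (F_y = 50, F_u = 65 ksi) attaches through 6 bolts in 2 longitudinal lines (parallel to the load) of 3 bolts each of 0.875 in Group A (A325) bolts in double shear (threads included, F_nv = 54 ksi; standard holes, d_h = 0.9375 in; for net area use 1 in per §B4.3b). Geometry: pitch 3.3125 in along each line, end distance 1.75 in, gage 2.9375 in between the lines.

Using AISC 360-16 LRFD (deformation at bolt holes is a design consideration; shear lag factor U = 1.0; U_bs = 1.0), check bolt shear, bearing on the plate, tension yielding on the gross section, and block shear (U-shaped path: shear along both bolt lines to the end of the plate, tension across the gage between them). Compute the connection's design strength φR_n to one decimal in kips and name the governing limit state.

132.9 kips (gross-section yield governs)

Bolt shear: A_b = π(0.875)²/4 = 0.60132 in². φR_n = 0.75 × 54 × 0.60132 × 6 × 2 = 292.2 kips.
Bearing (0.375 in plate, F_u = 65 ksi): end bolts L_c = 1.75 − 0.9375/2 = 1.28125, R_n = min(1.2×1.28125×0.375×65, 2.4×0.875×0.375×65) = 37.477 kips/bolt; interior L_c = 3.3125 − 0.9375 = 2.375, R_n = 51.188 kips/bolt. φR_n = 0.75 × (2×37.477 + 4×51.188) = 209.8 kips.
Tension yield (gross): A_g = 7.875×0.375 = 2.9531 in². φR_n = 0.90 × 50 × 2.9531 = 132.9 kips.
Block shear: shear path 2×[1.75+2×3.3125] = 2×8.375 in, A_gv = 6.2813, A_nv = 2×(8.375 − 2.5×1)×0.375 = 4.4063 in²; tension across gage: (2.9375 − 1×1)×0.375 = 0.72656 in². R_n = min(0.6×65×4.4063, 0.6×50×6.2813) + 1.0×65×0.72656 = min(171.85, 188.44) + 47.226 = 219.08 kips. φR_n = 0.75 × 219.08 = 164.3 kips.
Governing: min(292.2, 209.8, 132.9, 164.3) = 132.9 kips → gross-section yield.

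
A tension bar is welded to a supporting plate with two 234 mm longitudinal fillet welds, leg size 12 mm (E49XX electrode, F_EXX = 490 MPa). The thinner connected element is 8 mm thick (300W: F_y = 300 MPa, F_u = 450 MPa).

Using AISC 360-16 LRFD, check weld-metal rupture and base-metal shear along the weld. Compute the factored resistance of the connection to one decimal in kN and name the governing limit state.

Weld metal: throat = 0.707×12 = 8.484 mm, L = 2×234 = 468 mm. φR_n = 0.75 × 0.6 × 490 × 8.484 × 468 = 875.5 kN.
Base metal shear (8 mm plate): yield φR_n = 1.0×0.6×300×8×468 = 673.9 kN; rupture φR_n = 0.75×0.6×450×8×468 = 758.2 kN; take 673.9 kN (yield).
Governing: min(875.5, 673.9) = 673.9 kN → base-metal shear.

673.9 kN (base-metal shear governs)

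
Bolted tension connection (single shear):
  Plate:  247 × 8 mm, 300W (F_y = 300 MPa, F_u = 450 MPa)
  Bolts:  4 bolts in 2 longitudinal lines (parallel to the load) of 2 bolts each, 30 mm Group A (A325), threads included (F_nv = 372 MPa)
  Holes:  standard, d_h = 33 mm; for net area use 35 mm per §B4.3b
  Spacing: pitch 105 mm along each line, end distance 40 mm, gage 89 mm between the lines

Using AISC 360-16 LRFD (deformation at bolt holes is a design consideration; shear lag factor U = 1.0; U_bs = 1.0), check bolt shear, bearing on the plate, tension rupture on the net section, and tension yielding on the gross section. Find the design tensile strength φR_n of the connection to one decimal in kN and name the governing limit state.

477.9 kN (net-section rupture governs)

Bolt shear: A_b = π(30)²/4 = 706.86 mm². φR_n = 0.75 × 372 × 706.86 × 4 × 1 = 788.9 kN.
Bearing (8 mm plate, F_u = 450 MPa): end bolts L_c = 40 − 33/2 = 23.5, R_n = min(1.2×23.5×8×450, 2.4×30×8×450) = 101.52 kN/bolt; interior L_c = 105 − 33 = 72, R_n = 259.2 kN/bolt. φR_n = 0.75 × (2×101.52 + 2×259.2) = 541.1 kN.
Tension rupture (net): A_n = (247 − 2×35)×8 = 1416 mm² (U = 1.0, A_e = A_n). φR_n = 0.75 × 450 × 1416 = 477.9 kN.
Tension yield (gross): A_g = 247×8 = 1976 mm². φR_n = 0.90 × 300 × 1976 = 533.5 kN.
Governing: min(788.9, 541.1, 477.9, 533.5) = 477.9 kN → net-section rupture.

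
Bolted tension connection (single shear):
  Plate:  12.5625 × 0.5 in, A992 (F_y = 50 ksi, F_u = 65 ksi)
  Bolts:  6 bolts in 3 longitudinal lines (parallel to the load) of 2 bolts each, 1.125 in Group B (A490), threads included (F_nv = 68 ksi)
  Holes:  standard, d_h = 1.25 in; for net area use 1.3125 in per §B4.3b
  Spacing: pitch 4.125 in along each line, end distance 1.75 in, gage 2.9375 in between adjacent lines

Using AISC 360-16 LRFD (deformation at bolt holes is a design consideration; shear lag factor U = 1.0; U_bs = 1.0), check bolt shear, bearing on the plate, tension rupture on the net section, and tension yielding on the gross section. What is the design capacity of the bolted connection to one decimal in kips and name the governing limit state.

210.2 kips (net-section rupture governs)

Bolt shear: A_b = π(1.125)²/4 = 0.99402 in². φR_n = 0.75 × 68 × 0.99402 × 6 × 1 = 304.2 kips.
Bearing (0.5 in plate, F_u = 65 ksi): end bolts L_c = 1.75 − 1.25/2 = 1.125, R_n = min(1.2×1.125×0.5×65, 2.4×1.125×0.5×65) = 43.875 kips/bolt; interior L_c = 4.125 − 1.25 = 2.875, R_n = 87.75 kips/bolt. φR_n = 0.75 × (3×43.875 + 3×87.75) = 296.2 kips.
Tension rupture (net): A_n = (12.5625 − 3×1.3125)×0.5 = 4.3125 in² (U = 1.0, A_e = A_n). φR_n = 0.75 × 65 × 4.3125 = 210.2 kips.
Tension yield (gross): A_g = 12.5625×0.5 = 6.2813 in². φR_n = 0.90 × 50 × 6.2813 = 282.7 kips.
Governing: min(304.2, 296.2, 210.2, 282.7) = 210.2 kips → net-section rupture.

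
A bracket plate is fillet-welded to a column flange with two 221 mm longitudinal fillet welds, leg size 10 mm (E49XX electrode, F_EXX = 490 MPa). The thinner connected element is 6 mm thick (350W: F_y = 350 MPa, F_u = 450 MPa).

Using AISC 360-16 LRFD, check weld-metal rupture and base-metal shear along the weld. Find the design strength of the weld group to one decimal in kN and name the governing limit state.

537.0 kN (base-metal shear governs)

Weld metal: throat = 0.707×10 = 7.07 mm, L = 2×221 = 442 mm. φR_n = 0.75 × 0.6 × 490 × 7.07 × 442 = 689.0 kN.
Base metal shear (6 mm plate): yield φR_n = 1.0×0.6×350×6×442 = 556.9 kN; rupture φR_n = 0.75×0.6×450×6×442 = 537.0 kN; take 537.0 kN (rupture).
Governing: min(689.0, 537.0) = 537.0 kN → base-metal shear.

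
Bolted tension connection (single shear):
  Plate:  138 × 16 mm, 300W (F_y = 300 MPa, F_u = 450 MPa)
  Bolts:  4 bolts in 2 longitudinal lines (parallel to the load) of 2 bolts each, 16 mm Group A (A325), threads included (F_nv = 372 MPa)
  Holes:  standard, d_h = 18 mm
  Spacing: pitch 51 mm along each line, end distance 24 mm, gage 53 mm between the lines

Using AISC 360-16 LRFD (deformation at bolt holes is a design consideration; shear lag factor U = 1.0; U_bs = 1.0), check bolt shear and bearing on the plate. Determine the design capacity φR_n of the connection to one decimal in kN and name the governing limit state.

224.4 kN (bolt shear governs)

Bolt shear: A_b = π(16)²/4 = 201.06 mm². φR_n = 0.75 × 372 × 201.06 × 4 × 1 = 224.4 kN.
Bearing (16 mm plate, F_u = 450 MPa): end bolts L_c = 24 − 18/2 = 15, R_n = min(1.2×15×16×450, 2.4×16×16×450) = 129.6 kN/bolt; interior L_c = 51 − 18 = 33, R_n = 276.48 kN/bolt. φR_n = 0.75 × (2×129.6 + 2×276.48) = 609.1 kN.
Governing: min(224.4, 609.1) = 224.4 kN → bolt shear.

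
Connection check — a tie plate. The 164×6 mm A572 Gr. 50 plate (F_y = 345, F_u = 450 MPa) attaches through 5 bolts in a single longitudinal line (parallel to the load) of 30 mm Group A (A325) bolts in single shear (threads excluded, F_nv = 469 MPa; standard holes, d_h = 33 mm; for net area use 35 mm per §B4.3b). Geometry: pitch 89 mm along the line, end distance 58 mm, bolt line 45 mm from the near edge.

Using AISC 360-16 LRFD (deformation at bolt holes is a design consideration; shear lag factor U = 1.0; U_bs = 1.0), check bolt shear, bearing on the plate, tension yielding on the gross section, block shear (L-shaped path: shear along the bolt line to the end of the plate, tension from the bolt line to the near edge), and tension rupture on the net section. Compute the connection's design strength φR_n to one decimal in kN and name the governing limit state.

Bolt shear: A_b = π(30)²/4 = 706.86 mm². φR_n = 0.75 × 469 × 706.86 × 5 × 1 = 1243.2 kN.
Bearing (6 mm plate, F_u = 450 MPa): end bolts L_c = 58 − 33/2 = 41.5, R_n = min(1.2×41.5×6×450, 2.4×30×6×450) = 134.46 kN/bolt; interior L_c = 89 − 33 = 56, R_n = 181.44 kN/bolt. φR_n = 0.75 × (1×134.46 + 4×181.44) = 645.2 kN.
Tension yield (gross): A_g = 164×6 = 984 mm². φR_n = 0.90 × 345 × 984 = 305.5 kN.
Block shear: shear path 1×[58+4×89] = 1×414 mm, A_gv = 2484, A_nv = 1×(414 − 4.5×35)×6 = 1539 mm²; tension to near edge: (45 − 0.5×35)×6 = 165 mm². R_n = min(0.6×450×1539, 0.6×345×2484) + 1.0×450×165 = min(415.53, 514.19) + 74.25 = 489.78 kN. φR_n = 0.75 × 489.78 = 367.3 kN.
Tension rupture (net): A_n = (164 − 1×35)×6 = 774 mm² (U = 1.0, A_e = A_n). φR_n = 0.75 × 450 × 774 = 261.2 kN.
Governing: min(1243.2, 645.2, 305.5, 367.3, 261.2) = 261.2 kN → net-section rupture.

261.2 kN (net-section rupture governs)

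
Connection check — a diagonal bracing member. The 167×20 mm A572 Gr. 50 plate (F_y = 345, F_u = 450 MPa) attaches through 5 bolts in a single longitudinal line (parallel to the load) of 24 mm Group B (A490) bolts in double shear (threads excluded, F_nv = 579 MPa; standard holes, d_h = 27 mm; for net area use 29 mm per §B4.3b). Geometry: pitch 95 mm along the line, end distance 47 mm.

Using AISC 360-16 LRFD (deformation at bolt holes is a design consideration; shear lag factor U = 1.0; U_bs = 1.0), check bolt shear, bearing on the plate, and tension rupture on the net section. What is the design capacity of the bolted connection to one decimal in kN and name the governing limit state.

Bolt shear: A_b = π(24)²/4 = 452.39 mm². φR_n = 0.75 × 579 × 452.39 × 5 × 2 = 1964.5 kN.
Bearing (20 mm plate, F_u = 450 MPa): end bolts L_c = 47 − 27/2 = 33.5, R_n = min(1.2×33.5×20×450, 2.4×24×20×450) = 361.8 kN/bolt; interior L_c = 95 − 27 = 68, R_n = 518.4 kN/bolt. φR_n = 0.75 × (1×361.8 + 4×518.4) = 1826.6 kN.
Tension rupture (net): A_n = (167 − 1×29)×20 = 2760 mm² (U = 1.0, A_e = A_n). φR_n = 0.75 × 450 × 2760 = 931.5 kN.
Governing: min(1964.5, 1826.6, 931.5) = 931.5 kN → net-section rupture.

931.5 kN (net-section rupture governs)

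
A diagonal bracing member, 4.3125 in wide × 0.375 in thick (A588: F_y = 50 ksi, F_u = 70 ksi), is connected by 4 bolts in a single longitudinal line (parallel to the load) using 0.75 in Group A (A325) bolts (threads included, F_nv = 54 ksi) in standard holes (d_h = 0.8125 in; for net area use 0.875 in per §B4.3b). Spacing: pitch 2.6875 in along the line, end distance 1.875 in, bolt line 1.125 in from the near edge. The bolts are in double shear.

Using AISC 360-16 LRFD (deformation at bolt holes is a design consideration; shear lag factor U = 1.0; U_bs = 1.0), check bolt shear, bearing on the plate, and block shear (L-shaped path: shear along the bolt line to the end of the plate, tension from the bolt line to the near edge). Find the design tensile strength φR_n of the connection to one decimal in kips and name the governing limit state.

Bolt shear: A_b = π(0.75)²/4 = 0.44179 in². φR_n = 0.75 × 54 × 0.44179 × 4 × 2 = 143.1 kips.
Bearing (0.375 in plate, F_u = 70 ksi): end bolts L_c = 1.875 − 0.8125/2 = 1.46875, R_n = min(1.2×1.46875×0.375×70, 2.4×0.75×0.375×70) = 46.266 kips/bolt; interior L_c = 2.6875 − 0.8125 = 1.875, R_n = 47.25 kips/bolt. φR_n = 0.75 × (1×46.266 + 3×47.25) = 141.0 kips.
Block shear: shear path 1×[1.875+3×2.6875] = 1×9.9375 in, A_gv = 3.7266, A_nv = 1×(9.9375 − 3.5×0.875)×0.375 = 2.5781 in²; tension to near edge: (1.125 − 0.5×0.875)×0.375 = 0.25781 in². R_n = min(0.6×70×2.5781, 0.6×50×3.7266) + 1.0×70×0.25781 = min(108.28, 111.8) + 18.047 = 126.33 kips. φR_n = 0.75 × 126.33 = 94.7 kips.
Governing: min(143.1, 141.0, 94.7) = 94.7 kips → block shear.

94.7 kips (block shear governs)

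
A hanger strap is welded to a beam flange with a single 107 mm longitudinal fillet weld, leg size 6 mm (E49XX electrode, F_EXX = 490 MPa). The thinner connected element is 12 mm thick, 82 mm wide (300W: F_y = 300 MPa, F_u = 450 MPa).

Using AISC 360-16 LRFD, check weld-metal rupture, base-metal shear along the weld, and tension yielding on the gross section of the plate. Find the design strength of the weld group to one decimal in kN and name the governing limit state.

100.1 kN (weld metal governs)

Weld metal: throat = 0.707×6 = 4.242 mm, L = 107 mm. φR_n = 0.75 × 0.6 × 490 × 4.242 × 107 = 100.1 kN.
Base metal shear (12 mm plate): yield φR_n = 1.0×0.6×300×12×107 = 231.1 kN; rupture φR_n = 0.75×0.6×450×12×107 = 260.0 kN; take 231.1 kN (yield).
Tension yield (gross): A_g = 82×12 = 984 mm². φR_n = 0.90 × 300 × 984 = 265.7 kN.
Governing: min(100.1, 231.1, 265.7) = 100.1 kN → weld metal.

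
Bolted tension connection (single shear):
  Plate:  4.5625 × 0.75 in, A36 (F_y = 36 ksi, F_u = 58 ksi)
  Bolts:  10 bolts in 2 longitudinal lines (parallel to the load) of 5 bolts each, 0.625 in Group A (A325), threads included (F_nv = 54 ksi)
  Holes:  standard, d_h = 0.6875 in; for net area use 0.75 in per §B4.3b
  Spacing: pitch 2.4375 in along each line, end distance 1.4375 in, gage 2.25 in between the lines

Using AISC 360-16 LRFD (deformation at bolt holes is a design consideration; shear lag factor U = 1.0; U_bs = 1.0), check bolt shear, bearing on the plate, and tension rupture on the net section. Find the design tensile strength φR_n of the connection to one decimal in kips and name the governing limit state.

99.9 kips (net-section rupture governs)

Bolt shear: A_b = π(0.625)²/4 = 0.3068 in². φR_n = 0.75 × 54 × 0.3068 × 10 × 1 = 124.3 kips.
Bearing (0.75 in plate, F_u = 58 ksi): end bolts L_c = 1.4375 − 0.6875/2 = 1.09375, R_n = min(1.2×1.09375×0.75×58, 2.4×0.625×0.75×58) = 57.094 kips/bolt; interior L_c = 2.4375 − 0.6875 = 1.75, R_n = 65.25 kips/bolt. φR_n = 0.75 × (2×57.094 + 8×65.25) = 477.1 kips.
Tension rupture (net): A_n = (4.5625 − 2×0.75)×0.75 = 2.2969 in² (U = 1.0, A_e = A_n). φR_n = 0.75 × 58 × 2.2969 = 99.9 kips.
Governing: min(124.3, 477.1, 99.9) = 99.9 kips → net-section rupture.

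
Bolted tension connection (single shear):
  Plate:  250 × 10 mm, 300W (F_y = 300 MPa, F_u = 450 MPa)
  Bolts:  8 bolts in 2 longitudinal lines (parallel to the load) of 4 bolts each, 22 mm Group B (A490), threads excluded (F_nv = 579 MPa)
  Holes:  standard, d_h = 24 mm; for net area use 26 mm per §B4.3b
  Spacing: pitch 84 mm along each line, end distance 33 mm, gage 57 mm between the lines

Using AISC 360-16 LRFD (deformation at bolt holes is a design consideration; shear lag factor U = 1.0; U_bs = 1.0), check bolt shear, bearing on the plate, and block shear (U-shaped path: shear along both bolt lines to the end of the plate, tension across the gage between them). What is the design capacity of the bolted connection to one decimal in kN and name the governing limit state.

874.1 kN (block shear governs)

Bolt shear: A_b = π(22)²/4 = 380.13 mm². φR_n = 0.75 × 579 × 380.13 × 8 × 1 = 1320.6 kN.
Bearing (10 mm plate, F_u = 450 MPa): end bolts L_c = 33 − 24/2 = 21, R_n = min(1.2×21×10×450, 2.4×22×10×450) = 113.4 kN/bolt; interior L_c = 84 − 24 = 60, R_n = 237.6 kN/bolt. φR_n = 0.75 × (2×113.4 + 6×237.6) = 1239.3 kN.
Block shear: shear path 2×[33+3×84] = 2×285 mm, A_gv = 5700, A_nv = 2×(285 − 3.5×26)×10 = 3880 mm²; tension across gage: (57 − 1×26)×10 = 310 mm². R_n = min(0.6×450×3880, 0.6×300×5700) + 1.0×450×310 = min(1047.6, 1026) + 139.5 = 1165.5 kN. φR_n = 0.75 × 1165.5 = 874.1 kN.
Governing: min(1320.6, 1239.3, 874.1) = 874.1 kN → block shear.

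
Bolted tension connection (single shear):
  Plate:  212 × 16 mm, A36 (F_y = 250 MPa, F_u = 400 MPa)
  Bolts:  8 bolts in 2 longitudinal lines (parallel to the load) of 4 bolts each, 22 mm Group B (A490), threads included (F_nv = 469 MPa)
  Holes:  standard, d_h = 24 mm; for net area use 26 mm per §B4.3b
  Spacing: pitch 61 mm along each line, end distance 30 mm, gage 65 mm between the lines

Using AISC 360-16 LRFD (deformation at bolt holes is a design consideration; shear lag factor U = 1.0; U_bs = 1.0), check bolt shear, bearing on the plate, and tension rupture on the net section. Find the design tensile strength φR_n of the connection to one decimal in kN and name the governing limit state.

Bolt shear: A_b = π(22)²/4 = 380.13 mm². φR_n = 0.75 × 469 × 380.13 × 8 × 1 = 1069.7 kN.
Bearing (16 mm plate, F_u = 400 MPa): end bolts L_c = 30 − 24/2 = 18, R_n = min(1.2×18×16×400, 2.4×22×16×400) = 138.24 kN/bolt; interior L_c = 61 − 24 = 37, R_n = 284.16 kN/bolt. φR_n = 0.75 × (2×138.24 + 6×284.16) = 1486.1 kN.
Tension rupture (net): A_n = (212 − 2×26)×16 = 2560 mm² (U = 1.0, A_e = A_n). φR_n = 0.75 × 400 × 2560 = 768.0 kN.
Governing: min(1069.7, 1486.1, 768.0) = 768.0 kN → net-section rupture.

768.0 kN (net-section rupture governs)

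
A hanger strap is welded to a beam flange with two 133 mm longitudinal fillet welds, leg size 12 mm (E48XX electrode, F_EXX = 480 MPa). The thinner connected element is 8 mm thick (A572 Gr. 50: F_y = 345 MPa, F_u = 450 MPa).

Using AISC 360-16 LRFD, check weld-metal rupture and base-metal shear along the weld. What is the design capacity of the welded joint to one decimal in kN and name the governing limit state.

Weld metal: throat = 0.707×12 = 8.484 mm, L = 2×133 = 266 mm. φR_n = 0.75 × 0.6 × 480 × 8.484 × 266 = 487.5 kN.
Base metal shear (8 mm plate): yield φR_n = 1.0×0.6×345×8×266 = 440.5 kN; rupture φR_n = 0.75×0.6×450×8×266 = 430.9 kN; take 430.9 kN (rupture).
Governing: min(487.5, 430.9) = 430.9 kN → base-metal shear.

430.9 kN (base-metal shear governs)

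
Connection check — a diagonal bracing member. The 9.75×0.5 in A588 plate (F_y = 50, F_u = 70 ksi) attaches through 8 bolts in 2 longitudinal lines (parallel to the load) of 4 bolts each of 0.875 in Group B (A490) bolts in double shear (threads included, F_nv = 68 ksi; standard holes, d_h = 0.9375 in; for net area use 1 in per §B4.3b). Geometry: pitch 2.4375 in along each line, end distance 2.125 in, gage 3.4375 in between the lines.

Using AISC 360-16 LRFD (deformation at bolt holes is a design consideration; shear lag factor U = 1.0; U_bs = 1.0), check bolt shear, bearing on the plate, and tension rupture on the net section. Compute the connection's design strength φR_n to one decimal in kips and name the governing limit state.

203.4 kips (net-section rupture governs)

Bolt shear: A_b = π(0.875)²/4 = 0.60132 in². φR_n = 0.75 × 68 × 0.60132 × 8 × 2 = 490.7 kips.
Bearing (0.5 in plate, F_u = 70 ksi): end bolts L_c = 2.125 − 0.9375/2 = 1.65625, R_n = min(1.2×1.65625×0.5×70, 2.4×0.875×0.5×70) = 69.563 kips/bolt; interior L_c = 2.4375 − 0.9375 = 1.5, R_n = 63 kips/bolt. φR_n = 0.75 × (2×69.563 + 6×63) = 387.8 kips.
Tension rupture (net): A_n = (9.75 − 2×1)×0.5 = 3.875 in² (U = 1.0, A_e = A_n). φR_n = 0.75 × 70 × 3.875 = 203.4 kips.
Governing: min(490.7, 387.8, 203.4) = 203.4 kips → net-section rupture.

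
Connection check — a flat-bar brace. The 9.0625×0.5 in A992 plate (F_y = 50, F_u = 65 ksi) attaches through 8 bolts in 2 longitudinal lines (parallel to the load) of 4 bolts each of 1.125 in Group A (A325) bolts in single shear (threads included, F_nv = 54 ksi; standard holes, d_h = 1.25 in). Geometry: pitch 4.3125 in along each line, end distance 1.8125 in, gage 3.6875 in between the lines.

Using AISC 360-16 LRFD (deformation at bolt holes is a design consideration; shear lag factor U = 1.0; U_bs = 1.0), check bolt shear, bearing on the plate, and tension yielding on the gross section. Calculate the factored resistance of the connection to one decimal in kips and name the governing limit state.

203.9 kips (gross-section yield governs)

Bolt shear: A_b = π(1.125)²/4 = 0.99402 in². φR_n = 0.75 × 54 × 0.99402 × 8 × 1 = 322.1 kips.
Bearing (0.5 in plate, F_u = 65 ksi): end bolts L_c = 1.8125 − 1.25/2 = 1.1875, R_n = min(1.2×1.1875×0.5×65, 2.4×1.125×0.5×65) = 46.313 kips/bolt; interior L_c = 4.3125 − 1.25 = 3.0625, R_n = 87.75 kips/bolt. φR_n = 0.75 × (2×46.313 + 6×87.75) = 464.3 kips.
Tension yield (gross): A_g = 9.0625×0.5 = 4.5313 in². φR_n = 0.90 × 50 × 4.5313 = 203.9 kips.
Governing: min(322.1, 464.3, 203.9) = 203.9 kips → gross-section yield.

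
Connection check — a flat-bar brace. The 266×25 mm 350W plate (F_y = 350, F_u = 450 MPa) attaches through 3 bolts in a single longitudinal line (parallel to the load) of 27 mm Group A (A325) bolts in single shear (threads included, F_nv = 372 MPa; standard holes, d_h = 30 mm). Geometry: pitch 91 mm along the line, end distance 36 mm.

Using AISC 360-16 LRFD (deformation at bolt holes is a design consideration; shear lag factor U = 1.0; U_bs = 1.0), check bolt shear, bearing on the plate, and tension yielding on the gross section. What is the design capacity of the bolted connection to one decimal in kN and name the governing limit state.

479.2 kN (bolt shear governs)

Bolt shear: A_b = π(27)²/4 = 572.56 mm². φR_n = 0.75 × 372 × 572.56 × 3 × 1 = 479.2 kN.
Bearing (25 mm plate, F_u = 450 MPa): end bolts L_c = 36 − 30/2 = 21, R_n = min(1.2×21×25×450, 2.4×27×25×450) = 283.5 kN/bolt; interior L_c = 91 − 30 = 61, R_n = 729 kN/bolt. φR_n = 0.75 × (1×283.5 + 2×729) = 1306.1 kN.
Tension yield (gross): A_g = 266×25 = 6650 mm². φR_n = 0.90 × 350 × 6650 = 2094.8 kN.
Governing: min(479.2, 1306.1, 2094.8) = 479.2 kN → bolt shear.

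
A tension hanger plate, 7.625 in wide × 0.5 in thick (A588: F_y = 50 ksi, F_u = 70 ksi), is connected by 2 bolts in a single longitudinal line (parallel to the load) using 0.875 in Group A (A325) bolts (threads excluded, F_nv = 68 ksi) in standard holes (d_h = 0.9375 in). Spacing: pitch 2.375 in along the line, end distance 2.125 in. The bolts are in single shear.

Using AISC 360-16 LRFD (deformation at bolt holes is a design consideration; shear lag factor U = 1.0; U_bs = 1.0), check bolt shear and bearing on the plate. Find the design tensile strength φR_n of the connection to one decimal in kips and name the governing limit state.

Bolt shear: A_b = π(0.875)²/4 = 0.60132 in². φR_n = 0.75 × 68 × 0.60132 × 2 × 1 = 61.3 kips.
Bearing (0.5 in plate, F_u = 70 ksi): end bolts L_c = 2.125 − 0.9375/2 = 1.65625, R_n = min(1.2×1.65625×0.5×70, 2.4×0.875×0.5×70) = 69.563 kips/bolt; interior L_c = 2.375 − 0.9375 = 1.4375, R_n = 60.375 kips/bolt. φR_n = 0.75 × (1×69.563 + 1×60.375) = 97.5 kips.
Governing: min(61.3, 97.5) = 61.3 kips → bolt shear.

61.3 kips (bolt shear governs)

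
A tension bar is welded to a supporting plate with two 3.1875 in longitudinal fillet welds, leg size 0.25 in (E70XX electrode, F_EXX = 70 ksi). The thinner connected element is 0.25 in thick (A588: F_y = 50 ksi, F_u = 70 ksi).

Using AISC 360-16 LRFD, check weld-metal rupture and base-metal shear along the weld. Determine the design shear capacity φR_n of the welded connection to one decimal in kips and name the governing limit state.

35.5 kips (weld metal governs)

Weld metal: throat = 0.707×0.25 = 0.17675 in, L = 2×3.1875 = 6.375 in. φR_n = 0.75 × 0.6 × 70 × 0.17675 × 6.375 = 35.5 kips.
Base metal shear (0.25 in plate): yield φR_n = 1.0×0.6×50×0.25×6.375 = 47.8 kips; rupture φR_n = 0.75×0.6×70×0.25×6.375 = 50.2 kips; take 47.8 kips (yield).
Governing: min(35.5, 47.8) = 35.5 kips → weld metal.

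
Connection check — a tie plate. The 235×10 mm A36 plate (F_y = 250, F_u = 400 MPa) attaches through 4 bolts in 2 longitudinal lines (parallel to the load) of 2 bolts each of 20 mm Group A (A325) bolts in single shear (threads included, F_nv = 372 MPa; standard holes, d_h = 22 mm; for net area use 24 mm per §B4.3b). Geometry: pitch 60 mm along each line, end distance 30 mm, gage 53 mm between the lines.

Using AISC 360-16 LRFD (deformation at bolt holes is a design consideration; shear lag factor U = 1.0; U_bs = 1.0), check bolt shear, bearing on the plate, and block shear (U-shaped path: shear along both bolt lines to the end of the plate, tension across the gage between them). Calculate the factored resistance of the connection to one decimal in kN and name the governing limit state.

281.4 kN (block shear governs)

Bolt shear: A_b = π(20)²/4 = 314.16 mm². φR_n = 0.75 × 372 × 314.16 × 4 × 1 = 350.6 kN.
Bearing (10 mm plate, F_u = 400 MPa): end bolts L_c = 30 − 22/2 = 19, R_n = min(1.2×19×10×400, 2.4×20×10×400) = 91.2 kN/bolt; interior L_c = 60 − 22 = 38, R_n = 182.4 kN/bolt. φR_n = 0.75 × (2×91.2 + 2×182.4) = 410.4 kN.
Block shear: shear path 2×[30+1×60] = 2×90 mm, A_gv = 1800, A_nv = 2×(90 − 1.5×24)×10 = 1080 mm²; tension across gage: (53 − 1×24)×10 = 290 mm². R_n = min(0.6×400×1080, 0.6×250×1800) + 1.0×400×290 = min(259.2, 270) + 116 = 375.2 kN. φR_n = 0.75 × 375.2 = 281.4 kN.
Governing: min(350.6, 410.4, 281.4) = 281.4 kN → block shear.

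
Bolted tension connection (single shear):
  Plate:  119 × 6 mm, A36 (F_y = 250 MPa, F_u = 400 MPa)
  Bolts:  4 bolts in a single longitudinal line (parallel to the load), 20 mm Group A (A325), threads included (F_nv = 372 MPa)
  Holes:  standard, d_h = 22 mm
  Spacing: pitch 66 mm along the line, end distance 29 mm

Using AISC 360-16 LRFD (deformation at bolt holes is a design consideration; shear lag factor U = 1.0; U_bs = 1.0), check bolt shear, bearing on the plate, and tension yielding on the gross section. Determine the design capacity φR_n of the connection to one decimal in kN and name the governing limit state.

160.7 kN (gross-section yield governs)

Bolt shear: A_b = π(20)²/4 = 314.16 mm². φR_n = 0.75 × 372 × 314.16 × 4 × 1 = 350.6 kN.
Bearing (6 mm plate, F_u = 400 MPa): end bolts L_c = 29 − 22/2 = 18, R_n = min(1.2×18×6×400, 2.4×20×6×400) = 51.84 kN/bolt; interior L_c = 66 − 22 = 44, R_n = 115.2 kN/bolt. φR_n = 0.75 × (1×51.84 + 3×115.2) = 298.1 kN.
Tension yield (gross): A_g = 119×6 = 714 mm². φR_n = 0.90 × 250 × 714 = 160.7 kN.
Governing: min(350.6, 298.1, 160.7) = 160.7 kN → gross-section yield.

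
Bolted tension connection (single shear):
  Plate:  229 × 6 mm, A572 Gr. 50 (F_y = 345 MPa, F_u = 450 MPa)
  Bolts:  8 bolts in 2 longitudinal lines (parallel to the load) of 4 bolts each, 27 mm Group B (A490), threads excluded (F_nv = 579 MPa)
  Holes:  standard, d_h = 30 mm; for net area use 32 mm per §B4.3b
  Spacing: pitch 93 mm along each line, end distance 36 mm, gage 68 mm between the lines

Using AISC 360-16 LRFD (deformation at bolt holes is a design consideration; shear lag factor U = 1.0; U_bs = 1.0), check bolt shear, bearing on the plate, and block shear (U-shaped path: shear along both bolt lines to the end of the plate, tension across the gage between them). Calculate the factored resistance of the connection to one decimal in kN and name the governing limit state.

566.2 kN (block shear governs)

Bolt shear: A_b = π(27)²/4 = 572.56 mm². φR_n = 0.75 × 579 × 572.56 × 8 × 1 = 1989.1 kN.
Bearing (6 mm plate, F_u = 450 MPa): end bolts L_c = 36 − 30/2 = 21, R_n = min(1.2×21×6×450, 2.4×27×6×450) = 68.04 kN/bolt; interior L_c = 93 − 30 = 63, R_n = 174.96 kN/bolt. φR_n = 0.75 × (2×68.04 + 6×174.96) = 889.4 kN.
Block shear: shear path 2×[36+3×93] = 2×315 mm, A_gv = 3780, A_nv = 2×(315 − 3.5×32)×6 = 2436 mm²; tension across gage: (68 − 1×32)×6 = 216 mm². R_n = min(0.6×450×2436, 0.6×345×3780) + 1.0×450×216 = min(657.72, 782.46) + 97.2 = 754.92 kN. φR_n = 0.75 × 754.92 = 566.2 kN.
Governing: min(1989.1, 889.4, 566.2) = 566.2 kN → block shear.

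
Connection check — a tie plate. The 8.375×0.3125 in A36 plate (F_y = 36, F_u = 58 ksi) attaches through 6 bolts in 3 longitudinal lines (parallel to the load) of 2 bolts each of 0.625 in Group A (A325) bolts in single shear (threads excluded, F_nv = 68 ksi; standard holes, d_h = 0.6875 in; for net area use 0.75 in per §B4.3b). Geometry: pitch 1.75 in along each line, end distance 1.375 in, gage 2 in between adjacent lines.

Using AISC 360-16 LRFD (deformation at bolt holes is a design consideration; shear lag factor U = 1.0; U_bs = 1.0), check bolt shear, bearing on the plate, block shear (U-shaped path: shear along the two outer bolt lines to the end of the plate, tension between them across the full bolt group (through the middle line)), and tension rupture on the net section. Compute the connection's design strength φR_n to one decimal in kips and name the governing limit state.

65.6 kips (block shear governs)

Bolt shear: A_b = π(0.625)²/4 = 0.3068 in². φR_n = 0.75 × 68 × 0.3068 × 6 × 1 = 93.9 kips.
Bearing (0.3125 in plate, F_u = 58 ksi): end bolts L_c = 1.375 − 0.6875/2 = 1.03125, R_n = min(1.2×1.03125×0.3125×58, 2.4×0.625×0.3125×58) = 22.43 kips/bolt; interior L_c = 1.75 − 0.6875 = 1.0625, R_n = 23.109 kips/bolt. φR_n = 0.75 × (3×22.43 + 3×23.109) = 102.5 kips.
Block shear: shear path 2×[1.375+1×1.75] = 2×3.125 in, A_gv = 1.9531, A_nv = 2×(3.125 − 1.5×0.75)×0.3125 = 1.25 in²; tension across gage: (4 − 2×0.75)×0.3125 = 0.78125 in². R_n = min(0.6×58×1.25, 0.6×36×1.9531) + 1.0×58×0.78125 = min(43.5, 42.187) + 45.313 = 87.5 kips. φR_n = 0.75 × 87.5 = 65.6 kips.
Tension rupture (net): A_n = (8.375 − 3×0.75)×0.3125 = 1.9141 in² (U = 1.0, A_e = A_n). φR_n = 0.75 × 58 × 1.9141 = 83.3 kips.
Governing: min(93.9, 102.5, 65.6, 83.3) = 65.6 kips → block shear.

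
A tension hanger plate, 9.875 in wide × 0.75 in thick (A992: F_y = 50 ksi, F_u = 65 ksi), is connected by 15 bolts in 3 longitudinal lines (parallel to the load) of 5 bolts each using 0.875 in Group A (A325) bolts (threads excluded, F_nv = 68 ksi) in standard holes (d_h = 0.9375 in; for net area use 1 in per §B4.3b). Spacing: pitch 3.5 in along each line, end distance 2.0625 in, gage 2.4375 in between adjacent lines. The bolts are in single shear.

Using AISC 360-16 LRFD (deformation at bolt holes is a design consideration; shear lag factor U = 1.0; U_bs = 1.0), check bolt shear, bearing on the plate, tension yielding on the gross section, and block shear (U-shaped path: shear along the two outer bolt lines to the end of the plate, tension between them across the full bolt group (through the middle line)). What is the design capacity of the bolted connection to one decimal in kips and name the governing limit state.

333.3 kips (gross-section yield governs)

Bolt shear: A_b = π(0.875)²/4 = 0.60132 in². φR_n = 0.75 × 68 × 0.60132 × 15 × 1 = 460.0 kips.
Bearing (0.75 in plate, F_u = 65 ksi): end bolts L_c = 2.0625 − 0.9375/2 = 1.59375, R_n = min(1.2×1.59375×0.75×65, 2.4×0.875×0.75×65) = 93.234 kips/bolt; interior L_c = 3.5 − 0.9375 = 2.5625, R_n = 102.38 kips/bolt. φR_n = 0.75 × (3×93.234 + 12×102.38) = 1131.2 kips.
Tension yield (gross): A_g = 9.875×0.75 = 7.4063 in². φR_n = 0.90 × 50 × 7.4063 = 333.3 kips.
Block shear: shear path 2×[2.0625+4×3.5] = 2×16.0625 in, A_gv = 24.094, A_nv = 2×(16.0625 − 4.5×1)×0.75 = 17.344 in²; tension across gage: (4.875 − 2×1)×0.75 = 2.1563 in². R_n = min(0.6×65×17.344, 0.6×50×24.094) + 1.0×65×2.1563 = min(676.42, 722.82) + 140.16 = 816.58 kips. φR_n = 0.75 × 816.58 = 612.4 kips.
Governing: min(460.0, 1131.2, 333.3, 612.4) = 333.3 kips → gross-section yield.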